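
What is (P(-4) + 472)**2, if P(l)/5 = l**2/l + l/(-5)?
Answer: 207936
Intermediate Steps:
P(l) = 4*l (P(l) = 5*(l**2/l + l/(-5)) = 5*(l + l*(-1/5)) = 5*(l - l/5) = 5*(4*l/5) = 4*l)
(P(-4) + 472)**2 = (4*(-4) + 472)**2 = (-16 + 472)**2 = 456**2 = 207936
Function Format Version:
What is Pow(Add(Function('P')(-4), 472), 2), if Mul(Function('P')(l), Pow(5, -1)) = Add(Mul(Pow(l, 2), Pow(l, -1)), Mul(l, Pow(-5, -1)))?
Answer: 207936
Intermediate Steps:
Function('P')(l) = Mul(4, l) (Function('P')(l) = Mul(5, Add(Mul(Pow(l, 2), Pow(l, -1)), Mul(l, Pow(-5, -1)))) = Mul(5, Add(l, Mul(l, Rational(-1, 5)))) = Mul(5, Add(l, Mul(Rational(-1, 5), l))) = Mul(5, Mul(Rational(4, 5), l)) = Mul(4, l))
Pow(Add(Function('P')(-4), 472), 2) = Pow(Add(Mul(4, -4), 472), 2) = Pow(Add(-16, 472), 2) = Pow(456, 2) = 207936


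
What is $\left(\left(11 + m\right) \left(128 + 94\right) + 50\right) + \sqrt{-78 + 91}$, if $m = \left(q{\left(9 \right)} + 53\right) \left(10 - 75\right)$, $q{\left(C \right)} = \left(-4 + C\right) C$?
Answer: $-1411648 + \sqrt{13} \approx -1.4116 \cdot 10^{6}$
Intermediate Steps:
$q{\left(C \right)} = C \left(-4 + C\right)$
$m = -6370$ ($m = \left(9 \left(-4 + 9\right) + 53\right) \left(10 - 75\right) = \left(9 \cdot 5 + 53\right) \left(-65\right) = \left(45 + 53\right) \left(-65\right) = 98 \left(-65\right) = -6370$)
$\left(\left(11 + m\right) \left(128 + 94\right) + 50\right) + \sqrt{-78 + 91} = \left(\left(11 - 6370\right) \left(128 + 94\right) + 50\right) + \sqrt{-78 + 91} = \left(\left(-6359\right) 222 + 50\right) + \sqrt{13} = \left(-1411698 + 50\right) + \sqrt{13} = -1411648 + \sqrt{13}$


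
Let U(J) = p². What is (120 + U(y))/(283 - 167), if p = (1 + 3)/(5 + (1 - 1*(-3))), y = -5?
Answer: 2434/2349 ≈ 1.0362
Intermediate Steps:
p = 4/9 (p = 4/(5 + (1 + 3)) = 4/(5 + 4) = 4/9 ≈ 0.44444)
U(J) = 16/81 (U(J) = (4/9)² = 16/81)
(120 + U(y))/(283 - 167) = (120 + 16/81)/(283 - 167) = (9736/81)/116 = (9736/81)*(1/116) = 2434/2349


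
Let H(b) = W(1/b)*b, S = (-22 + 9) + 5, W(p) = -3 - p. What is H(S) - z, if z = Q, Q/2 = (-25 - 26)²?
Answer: -5179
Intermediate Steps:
Q = 5202 (Q = 2*(-25 - 26)² = 2*(-51)² = 2*2601 = 5202)
z = 5202
S = -8 (S = -13 + 5 = -8)
H(b) = b*(-3 - 1/b) (H(b) = (-3 - 1/b)*b = b*(-3 - 1/b))
H(S) - z = (-1 - 3*(-8)) - 1*5202 = (-1 + 24) - 5202 = 23 - 5202 = -5179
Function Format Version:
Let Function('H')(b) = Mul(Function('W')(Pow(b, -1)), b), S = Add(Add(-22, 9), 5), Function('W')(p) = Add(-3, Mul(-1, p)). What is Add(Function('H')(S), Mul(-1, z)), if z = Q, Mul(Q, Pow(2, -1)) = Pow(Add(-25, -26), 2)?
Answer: -5179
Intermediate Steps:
Q = 5202 (Q = Mul(2, Pow(Add(-25, -26), 2)) = Mul(2, Pow(-51, 2)) = Mul(2, 2601) = 5202)
z = 5202
S = -8 (S = Add(-13, 5) = -8)
Function('H')(b) = Mul(b, Add(-3, Mul(-1, Pow(b, -1)))) (Function('H')(b) = Mul(Add(-3, Mul(-1, Pow(b, -1))), b) = Mul(b, Add(-3, Mul(-1, Pow(b, -1)))))
Add(Function('H')(S), Mul(-1, z)) = Add(Add(-1, Mul(-3, -8)), Mul(-1, 5202)) = Add(Add(-1, 24), -5202) = Add(23, -5202) = -5179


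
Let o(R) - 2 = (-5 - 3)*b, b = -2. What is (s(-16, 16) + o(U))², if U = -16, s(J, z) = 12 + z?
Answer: 2116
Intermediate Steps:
o(R) = 18 (o(R) = 2 + (-5 - 3)*(-2) = 2 - 8*(-2) = 2 + 16 = 18)
(s(-16, 16) + o(U))² = ((12 + 16) + 18)² = (28 + 18)² = 46² = 2116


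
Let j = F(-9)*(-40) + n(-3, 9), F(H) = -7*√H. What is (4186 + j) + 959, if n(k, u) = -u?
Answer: 5136 + 840*I ≈ 5136.0 + 840.0*I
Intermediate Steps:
j = -9 + 840*I (j = -21*I*(-40) - 1*9 = -21*I*(-40) - 9 = 840*I - 9 = -9 + 840*I ≈ -9.0 + 840.0*I)
(4186 + j) + 959 = (4186 + (-9 + 840*I)) + 959 = (4177 + 840*I) + 959 = 5136 + 840*I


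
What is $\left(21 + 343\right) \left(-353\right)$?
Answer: $-128492$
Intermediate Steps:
$\left(21 + 343\right) \left(-353\right) = 364 \left(-353\right) = -128492$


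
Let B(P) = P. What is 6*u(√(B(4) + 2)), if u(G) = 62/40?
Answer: 93/10 ≈ 9.3000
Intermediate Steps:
u(G) = 31/20 (u(G) = 62*(1/40) = 31/20)
6*u(√(B(4) + 2)) = 6*(31/20) = 93/10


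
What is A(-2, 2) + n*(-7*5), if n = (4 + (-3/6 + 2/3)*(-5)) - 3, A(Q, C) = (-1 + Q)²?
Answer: 19/6 ≈ 3.1667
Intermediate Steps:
n = ⅙ (n = (4 + (-3*⅙ + 2*(⅓))*(-5)) - 3 = (4 + (-½ + ⅔)*(-5)) - 3 = (4 + (⅙)*(-5)) - 3 = (4 - ⅚) - 3 = 19/6 - 3 = ⅙ ≈ 0.16667)
A(-2, 2) + n*(-7*5) = (-1 - 2)² + (-7*5)/6 = (-3)² + (⅙)*(-35) = 9 - 35/6 = 19/6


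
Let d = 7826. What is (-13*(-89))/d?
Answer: 89/602 ≈ 0.14784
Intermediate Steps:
(-13*(-89))/d = -13*(-89)/7826 = 1157*(1/7826) = 89/602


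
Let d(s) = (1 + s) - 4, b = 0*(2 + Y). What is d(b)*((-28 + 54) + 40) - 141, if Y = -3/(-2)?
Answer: -339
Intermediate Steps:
Y = 3/2 (Y = -3*(-½) = 3/2 ≈ 1.5000)
b = 0 (b = 0*(2 + 3/2) = 0*(7/2) = 0)
d(s) = -3 + s
d(b)*((-28 + 54) + 40) - 141 = (-3 + 0)*((-28 + 54) + 40) - 141 = -3*(26 + 40) - 141 = -3*66 - 141 = -198 - 141 = -339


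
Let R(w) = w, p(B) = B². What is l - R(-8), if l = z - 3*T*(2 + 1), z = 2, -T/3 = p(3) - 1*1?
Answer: 226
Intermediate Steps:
T = -24 (T = -3*(3² - 1*1) = -3*(9 - 1) = -3*8 = -24)
l = 218 (l = 2 - (-72)*(2 + 1) = 2 - (-72)*3 = 2 - 3*(-72) = 2 + 216 = 218)
l - R(-8) = 218 - 1*(-8) = 218 + 8 = 226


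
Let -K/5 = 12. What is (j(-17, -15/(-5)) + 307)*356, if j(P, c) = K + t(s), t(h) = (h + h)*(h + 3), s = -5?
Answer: 95052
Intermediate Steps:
t(h) = 2*h*(3 + h) (t(h) = (2*h)*(3 + h) = 2*h*(3 + h))
K = -60 (K = -5*12 = -60)
j(P, c) = -40 (j(P, c) = -60 + 2*(-5)*(3 - 5) = -60 + 2*(-5)*(-2) = -60 + 20 = -40)
(j(-17, -15/(-5)) + 307)*356 = (-40 + 307)*356 = 267*356 = 95052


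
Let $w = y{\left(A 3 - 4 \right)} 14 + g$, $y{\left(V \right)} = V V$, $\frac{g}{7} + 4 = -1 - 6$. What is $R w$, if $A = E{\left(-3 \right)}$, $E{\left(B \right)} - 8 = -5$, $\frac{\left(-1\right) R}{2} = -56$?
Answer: $30576$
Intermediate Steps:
$R = 112$ ($R = \left(-2\right) \left(-56\right) = 112$)
$E{\left(B \right)} = 3$ ($E{\left(B \right)} = 8 - 5 = 3$)
$A = 3$
$g = -77$ ($g = -28 + 7 \left(-1 - 6\right) = -28 + 7 \left(-7\right) = -28 - 49 = -77$)
$y{\left(V \right)} = V^{2}$
$w = 273$ ($w = \left(3 \cdot 3 - 4\right)^{2} \cdot 14 - 77 = \left(9 - 4\right)^{2} \cdot 14 - 77 = 5^{2} \cdot 14 - 77 = 25 \cdot 14 - 77 = 350 - 77 = 273$)
$R w = 112 \cdot 273 = 30576$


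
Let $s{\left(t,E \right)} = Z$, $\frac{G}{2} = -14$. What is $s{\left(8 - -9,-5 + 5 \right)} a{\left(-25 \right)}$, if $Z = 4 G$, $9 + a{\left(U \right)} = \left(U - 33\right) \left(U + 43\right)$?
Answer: $117936$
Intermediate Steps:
$G = -28$ ($G = 2 \left(-14\right) = -28$)
$a{\left(U \right)} = -9 + \left(-33 + U\right) \left(43 + U\right)$ ($a{\left(U \right)} = -9 + \left(U - 33\right) \left(U + 43\right) = -9 + \left(-33 + U\right) \left(43 + U\right)$)
$Z = -112$ ($Z = 4 \left(-28\right) = -112$)
$s{\left(t,E \right)} = -112$
$s{\left(8 - -9,-5 + 5 \right)} a{\left(-25 \right)} = - 112 \left(-1428 + \left(-25\right)^{2} + 10 \left(-25\right)\right) = - 112 \left(-1428 + 625 - 250\right) = \left(-112\right) \left(-1053\right) = 117936$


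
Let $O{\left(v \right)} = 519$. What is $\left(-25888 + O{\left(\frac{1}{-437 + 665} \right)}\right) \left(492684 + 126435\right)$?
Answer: $-15706429911$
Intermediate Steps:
$\left(-25888 + O{\left(\frac{1}{-437 + 665} \right)}\right) \left(492684 + 126435\right) = \left(-25888 + 519\right) \left(492684 + 126435\right) = \left(-25369\right) 619119 = -15706429911$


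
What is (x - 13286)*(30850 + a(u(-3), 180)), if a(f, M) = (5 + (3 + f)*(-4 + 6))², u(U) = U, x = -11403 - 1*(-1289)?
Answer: -722475000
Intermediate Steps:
x = -10114 (x = -11403 + 1289 = -10114)
a(f, M) = (11 + 2*f)² (a(f, M) = (5 + (3 + f)*2)² = (5 + (6 + 2*f))² = (11 + 2*f)²)
(x - 13286)*(30850 + a(u(-3), 180)) = (-10114 - 13286)*(30850 + (11 + 2*(-3))²) = -23400*(30850 + (11 - 6)²) = -23400*(30850 + 5²) = -23400*(30850 + 25) = -23400*30875 = -722475000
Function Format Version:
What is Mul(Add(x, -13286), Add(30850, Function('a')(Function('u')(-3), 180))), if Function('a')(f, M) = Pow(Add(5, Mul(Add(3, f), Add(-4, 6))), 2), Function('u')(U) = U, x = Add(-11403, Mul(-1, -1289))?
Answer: -722475000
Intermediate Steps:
x = -10114 (x = Add(-11403, 1289) = -10114)
Function('a')(f, M) = Pow(Add(11, Mul(2, f)), 2) (Function('a')(f, M) = Pow(Add(5, Mul(Add(3, f), 2)), 2) = Pow(Add(5, Add(6, Mul(2, f))), 2) = Pow(Add(11, Mul(2, f)), 2))
Mul(Add(x, -13286), Add(30850, Function('a')(Function('u')(-3), 180))) = Mul(Add(-10114, -13286), Add(30850, Pow(Add(11, Mul(2, -3)), 2))) = Mul(-23400, Add(30850, Pow(Add(11, -6), 2))) = Mul(-23400, Add(30850, Pow(5, 2))) = Mul(-23400, Add(30850, 25)) = Mul(-23400, 30875) = -722475000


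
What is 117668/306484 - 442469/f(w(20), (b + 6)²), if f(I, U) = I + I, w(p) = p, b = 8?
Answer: -33901240569/3064840 ≈ -11061.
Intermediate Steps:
f(I, U) = 2*I
117668/306484 - 442469/f(w(20), (b + 6)²) = 117668/306484 - 442469/(2*20) = 117668*(1/306484) - 442469/40 = 29417/76621 - 442469*1/40 = 29417/76621 - 442469/40 = -33901240569/3064840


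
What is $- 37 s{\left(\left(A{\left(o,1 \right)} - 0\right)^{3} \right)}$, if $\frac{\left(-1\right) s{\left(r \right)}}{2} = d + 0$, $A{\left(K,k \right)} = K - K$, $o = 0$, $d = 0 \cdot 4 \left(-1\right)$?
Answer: $0$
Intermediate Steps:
$d = 0$ ($d = 0 \left(-1\right) = 0$)
$A{\left(K,k \right)} = 0$
$s{\left(r \right)} = 0$ ($s{\left(r \right)} = - 2 \left(0 + 0\right) = \left(-2\right) 0 = 0$)
$- 37 s{\left(\left(A{\left(o,1 \right)} - 0\right)^{3} \right)} = \left(-37\right) 0 = 0$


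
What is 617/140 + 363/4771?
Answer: 2994527/667940 ≈ 4.4832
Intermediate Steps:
617/140 + 363/4771 = 2994527/667940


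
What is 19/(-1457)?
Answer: -19/1457 ≈ -0.013040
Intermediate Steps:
19/(-1457) = -1/1457*19 = -19/1457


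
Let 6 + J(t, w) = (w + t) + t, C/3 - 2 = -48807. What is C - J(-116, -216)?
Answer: -145961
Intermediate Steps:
C = -146415 (C = 6 + 3*(-48807) = 6 - 146421 = -146415)
J(t, w) = -6 + w + 2*t (J(t, w) = -6 + ((w + t) + t) = -6 + ((t + w) + t) = -6 + (w + 2*t) = -6 + w + 2*t)
C - J(-116, -216) = -146415 - (-6 - 216 + 2*(-116)) = -146415 - (-6 - 216 - 232) = -146415 - 1*(-454) = -146415 + 454 = -145961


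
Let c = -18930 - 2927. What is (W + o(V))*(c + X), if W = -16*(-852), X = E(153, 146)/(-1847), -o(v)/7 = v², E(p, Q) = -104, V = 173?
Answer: 7907268199025/1847 ≈ 4.2811e+9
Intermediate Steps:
o(v) = -7*v²
X = 104/1847 (X = -104/(-1847) = -104*(-1/1847) = 104/1847 ≈ 0.056308)
W = 13632
c = -21857
(W + o(V))*(c + X) = (13632 - 7*173²)*(-21857 + 104/1847) = (13632 - 7*29929)*(-40369775/1847) = (13632 - 209503)*(-40369775/1847) = -195871*(-40369775/1847) = 7907268199025/1847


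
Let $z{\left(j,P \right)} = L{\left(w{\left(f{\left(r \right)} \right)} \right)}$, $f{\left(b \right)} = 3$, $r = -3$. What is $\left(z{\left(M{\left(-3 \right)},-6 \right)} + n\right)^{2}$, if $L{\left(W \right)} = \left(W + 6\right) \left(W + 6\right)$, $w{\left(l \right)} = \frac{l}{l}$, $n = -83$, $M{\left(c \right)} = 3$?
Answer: $1156$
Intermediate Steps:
$w{\left(l \right)} = 1$
$L{\left(W \right)} = \left(6 + W\right)^{2}$ ($L{\left(W \right)} = \left(6 + W\right) \left(6 + W\right) = \left(6 + W\right)^{2}$)
$z{\left(j,P \right)} = 49$ ($z{\left(j,P \right)} = \left(6 + 1\right)^{2} = 7^{2} = 49$)
$\left(z{\left(M{\left(-3 \right)},-6 \right)} + n\right)^{2} = \left(49 - 83\right)^{2} = \left(-34\right)^{2} = 1156$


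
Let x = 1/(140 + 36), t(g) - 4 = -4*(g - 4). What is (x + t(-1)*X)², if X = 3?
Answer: 160604929/30976 ≈ 5184.8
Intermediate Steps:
t(g) = 20 - 4*g (t(g) = 4 - 4*(g - 4) = 4 - 4*(-4 + g) = 4 + (16 - 4*g) = 20 - 4*g)
x = 1/176 ≈ 0.0056818
(x + t(-1)*X)² = (1/176 + (20 - 4*(-1))*3)² = (1/176 + (20 + 4)*3)² = (1/176 + 24*3)² = (1/176 + 72)² = (12673/176)² = 160604929/30976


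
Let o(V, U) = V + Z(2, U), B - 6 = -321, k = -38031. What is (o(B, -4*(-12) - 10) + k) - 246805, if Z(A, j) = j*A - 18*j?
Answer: -285759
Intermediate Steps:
B = -315 (B = 6 - 321 = -315)
Z(A, j) = -18*j + A*j (Z(A, j) = A*j - 18*j = -18*j + A*j)
o(V, U) = V - 16*U (o(V, U) = V + U*(-18 + 2) = V + U*(-16) = V - 16*U)
(o(B, -4*(-12) - 10) + k) - 246805 = ((-315 - 16*(-4*(-12) - 10)) - 38031) - 246805 = ((-315 - 16*(48 - 10)) - 38031) - 246805 = ((-315 - 16*38) - 38031) - 246805 = ((-315 - 608) - 38031) - 246805 = (-923 - 38031) - 246805 = -38954 - 246805 = -285759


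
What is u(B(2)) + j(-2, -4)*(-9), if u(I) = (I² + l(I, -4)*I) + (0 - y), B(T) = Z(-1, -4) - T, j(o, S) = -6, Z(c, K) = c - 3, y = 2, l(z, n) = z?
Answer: 124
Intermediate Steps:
Z(c, K) = -3 + c
B(T) = -4 - T (B(T) = (-3 - 1) - T = -4 - T)
u(I) = -2 + 2*I² (u(I) = (I² + I*I) + (0 - 1*2) = (I² + I²) + (0 - 2) = 2*I² - 2 = -2 + 2*I²)
u(B(2)) + j(-2, -4)*(-9) = (-2 + 2*(-4 - 1*2)²) - 6*(-9) = (-2 + 2*(-4 - 2)²) + 54 = (-2 + 2*(-6)²) + 54 = (-2 + 2*36) + 54 = (-2 + 72) + 54 = 70 + 54 = 124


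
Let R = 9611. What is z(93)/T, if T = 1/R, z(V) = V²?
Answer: 83125539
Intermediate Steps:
T = 1/9611 ≈ 0.00010405
z(93)/T = 93²/(1/9611) = 8649*9611 = 83125539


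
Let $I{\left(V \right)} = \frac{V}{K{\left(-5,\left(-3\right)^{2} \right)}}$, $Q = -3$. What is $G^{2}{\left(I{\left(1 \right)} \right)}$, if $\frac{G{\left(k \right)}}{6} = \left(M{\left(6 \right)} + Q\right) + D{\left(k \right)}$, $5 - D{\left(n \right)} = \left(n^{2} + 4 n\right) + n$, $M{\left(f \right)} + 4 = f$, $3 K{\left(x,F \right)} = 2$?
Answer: $\frac{4761}{4} \approx 1190.3$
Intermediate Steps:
$K{\left(x,F \right)} = \frac{2}{3}$ ($K{\left(x,F \right)} = \frac{1}{3} \cdot 2 = \frac{2}{3}$)
$M{\left(f \right)} = -4 + f$
$D{\left(n \right)} = 5 - n^{2} - 5 n$ ($D{\left(n \right)} = 5 - \left(\left(n^{2} + 4 n\right) + n\right) = 5 - \left(n^{2} + 5 n\right) = 5 - n^{2} - 5 n$)
$I{\left(V \right)} = \frac{3 V}{2}$ ($I{\left(V \right)} = \frac{V}{\frac{2}{3}} = V \frac{3}{2} = \frac{3 V}{2}$)
$G{\left(k \right)} = 24 - 30 k - 6 k^{2}$ ($G{\left(k \right)} = 6 \left(\left(\left(-4 + 6\right) - 3\right) - \left(-5 + k^{2} + 5 k\right)\right) = 6 \left(\left(2 - 3\right) - \left(-5 + k^{2} + 5 k\right)\right) = 6 \left(-1 - \left(-5 + k^{2} + 5 k\right)\right) = 6 \left(4 - k^{2} - 5 k\right) = 24 - 30 k - 6 k^{2}$)
$G^{2}{\left(I{\left(1 \right)} \right)} = \left(24 - 30 \cdot \frac{3}{2} \cdot 1 - 6 \left(\frac{3}{2} \cdot 1\right)^{2}\right)^{2} = \left(24 - 45 - 6 \left(\frac{3}{2}\right)^{2}\right)^{2} = \left(24 - 45 - \frac{27}{2}\right)^{2} = \left(- \frac{69}{2}\right)^{2} = \frac{4761}{4}$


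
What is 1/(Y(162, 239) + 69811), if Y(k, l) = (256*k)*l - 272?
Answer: 1/9981347 ≈ 1.0019e-7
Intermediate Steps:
Y(k, l) = -272 + 256*k*l (Y(k, l) = 256*k*l - 272 = -272 + 256*k*l)
1/(Y(162, 239) + 69811) = 1/((-272 + 256*162*239) + 69811) = 1/((-272 + 9911808) + 69811) = 1/(9911536 + 69811) = 1/9981347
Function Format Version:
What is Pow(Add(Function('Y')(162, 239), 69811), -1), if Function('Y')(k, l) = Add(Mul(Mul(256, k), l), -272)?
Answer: Rational(1, 9981347) ≈ 1.0019e-7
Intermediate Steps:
Function('Y')(k, l) = Add(-272, Mul(256, k, l)) (Function('Y')(k, l) = Add(Mul(256, k, l), -272) = Add(-272, Mul(256, k, l)))
Pow(Add(Function('Y')(162, 239), 69811), -1) = Pow(Add(Add(-272, Mul(256, 162, 239)), 69811), -1) = Pow(Add(Add(-272, 9911808), 69811), -1) = Pow(Add(9911536, 69811), -1) = Pow(9981347, -1) = Rational(1, 9981347)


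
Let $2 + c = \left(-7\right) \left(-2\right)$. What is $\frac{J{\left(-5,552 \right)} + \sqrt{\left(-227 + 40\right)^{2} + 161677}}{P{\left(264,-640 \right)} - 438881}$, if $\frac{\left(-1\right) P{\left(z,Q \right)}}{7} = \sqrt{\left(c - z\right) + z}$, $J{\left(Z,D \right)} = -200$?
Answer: $\frac{87776200}{192616531573} - \frac{438881 \sqrt{196646}}{192616531573} - \frac{2800 \sqrt{3}}{192616531573} + \frac{14 \sqrt{589938}}{192616531573} \approx -0.00055467$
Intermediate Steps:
$c = 12$ ($c = -2 - -14 = -2 + 14 = 12$)
$P{\left(z,Q \right)} = - 14 \sqrt{3}$ ($P{\left(z,Q \right)} = - 7 \sqrt{\left(12 - z\right) + z} = - 7 \sqrt{12} = - 7 \cdot 2 \sqrt{3} = - 14 \sqrt{3}$)
$\frac{J{\left(-5,552 \right)} + \sqrt{\left(-227 + 40\right)^{2} + 161677}}{P{\left(264,-640 \right)} - 438881} = \frac{-200 + \sqrt{\left(-227 + 40\right)^{2} + 161677}}{- 14 \sqrt{3} - 438881} = \frac{-200 + \sqrt{\left(-187\right)^{2} + 161677}}{-438881 - 14 \sqrt{3}} = \frac{-200 + \sqrt{34969 + 161677}}{-438881 - 14 \sqrt{3}} = \frac{-200 + \sqrt{196646}}{-438881 - 14 \sqrt{3}}$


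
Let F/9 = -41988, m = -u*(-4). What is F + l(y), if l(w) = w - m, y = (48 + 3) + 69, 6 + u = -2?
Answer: -377740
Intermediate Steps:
u = -8 (u = -6 - 2 = -8)
m = -32 (m = -1*(-8)*(-4) = 8*(-4) = -32)
F = -377892 (F = 9*(-41988) = -377892)
y = 120 (y = 51 + 69 = 120)
l(w) = 32 + w (l(w) = w - 1*(-32) = w + 32 = 32 + w)
F + l(y) = -377892 + (32 + 120) = -377892 + 152 = -377740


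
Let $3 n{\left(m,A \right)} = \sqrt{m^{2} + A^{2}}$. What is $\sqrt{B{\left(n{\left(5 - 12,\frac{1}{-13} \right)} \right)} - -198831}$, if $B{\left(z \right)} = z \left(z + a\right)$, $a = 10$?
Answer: $\frac{\sqrt{302430233 + 390 \sqrt{8282}}}{39} \approx 445.94$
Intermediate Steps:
$n{\left(m,A \right)} = \frac{\sqrt{A^{2} + m^{2}}}{3}$ ($n{\left(m,A \right)} = \frac{\sqrt{m^{2} + A^{2}}}{3} = \frac{\sqrt{A^{2} + m^{2}}}{3}$)
$B{\left(z \right)} = z \left(10 + z\right)$ ($B{\left(z \right)} = z \left(z + 10\right) = z \left(10 + z\right)$)
$\sqrt{B{\left(n{\left(5 - 12,\frac{1}{-13} \right)} \right)} - -198831} = \sqrt{\frac{\sqrt{\left(\frac{1}{-13}\right)^{2} + \left(5 - 12\right)^{2}}}{3} \left(10 + \frac{\sqrt{\left(\frac{1}{-13}\right)^{2} + \left(5 - 12\right)^{2}}}{3}\right) - -198831} = \sqrt{\frac{\sqrt{\left(- \frac{1}{13}\right)^{2} + \left(-7\right)^{2}}}{3} \left(10 + \frac{\sqrt{\left(- \frac{1}{13}\right)^{2} + \left(-7\right)^{2}}}{3}\right) + \left(-7473 + 206304\right)} = \sqrt{\frac{\sqrt{\frac{1}{169} + 49}}{3} \left(10 + \frac{\sqrt{\frac{1}{169} + 49}}{3}\right) + 198831} = \sqrt{\frac{\sqrt{\frac{8282}{169}}}{3} \left(10 + \frac{\sqrt{\frac{8282}{169}}}{3}\right) + 198831} = \sqrt{\frac{\frac{1}{13} \sqrt{8282}}{3} \left(10 + \frac{\frac{1}{13} \sqrt{8282}}{3}\right) + 198831} = \sqrt{\frac{\sqrt{8282}}{39} \left(10 + \frac{\sqrt{8282}}{39}\right) + 198831} = \sqrt{\frac{\sqrt{8282} \left(10 + \frac{\sqrt{8282}}{39}\right)}{39} + 198831} = \sqrt{198831 + \frac{\sqrt{8282} \left(10 + \frac{\sqrt{8282}}{39}\right)}{39}}$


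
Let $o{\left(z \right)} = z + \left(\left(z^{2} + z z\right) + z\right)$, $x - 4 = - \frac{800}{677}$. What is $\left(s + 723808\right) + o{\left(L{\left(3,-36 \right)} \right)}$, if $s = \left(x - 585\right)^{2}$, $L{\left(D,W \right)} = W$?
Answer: $\frac{488241160681}{458329} \approx 1.0653 \cdot 10^{6}$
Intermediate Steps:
$x = \frac{1908}{677}$ ($x = 4 - \frac{800}{677} = \frac{1908}{677} \approx 2.8183$)
$o{\left(z \right)} = 2 z + 2 z^{2}$ ($o{\left(z \right)} = z + \left(\left(z^{2} + z^{2}\right) + z\right) = z + \left(2 z^{2} + z\right) = z + \left(z + 2 z^{2}\right) = 2 z + 2 z^{2}$)
$s = \frac{155343974769}{458329}$ ($s = \left(\frac{1908}{677} - 585\right)^{2} = \left(- \frac{394137}{677}\right)^{2} = \frac{155343974769}{458329} \approx 3.3894 \cdot 10^{5}$)
$\left(s + 723808\right) + o{\left(L{\left(3,-36 \right)} \right)} = \left(\frac{155343974769}{458329} + 723808\right) + 2 \left(-36\right) \left(1 - 36\right) = \frac{487086171601}{458329} + 2 \left(-36\right) \left(-35\right) = \frac{487086171601}{458329} + 2520 = \frac{488241160681}{458329}$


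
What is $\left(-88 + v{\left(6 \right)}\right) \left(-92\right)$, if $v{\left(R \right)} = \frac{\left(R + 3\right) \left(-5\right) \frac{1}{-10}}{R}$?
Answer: $8027$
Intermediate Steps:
$v{\left(R \right)} = \frac{\frac{3}{2} + \frac{R}{2}}{R}$ ($v{\left(R \right)} = \frac{\left(3 + R\right) \left(-5\right) \left(- \frac{1}{10}\right)}{R} = \frac{\left(-15 - 5 R\right) \left(- \frac{1}{10}\right)}{R} = \frac{\frac{3}{2} + \frac{R}{2}}{R}$)
$\left(-88 + v{\left(6 \right)}\right) \left(-92\right) = \left(-88 + \frac{3 + 6}{2 \cdot 6}\right) \left(-92\right) = \left(-88 + \frac{1}{2} \cdot \frac{1}{6} \cdot 9\right) \left(-92\right) = \left(-88 + \frac{3}{4}\right) \left(-92\right) = \left(- \frac{349}{4}\right) \left(-92\right) = 8027$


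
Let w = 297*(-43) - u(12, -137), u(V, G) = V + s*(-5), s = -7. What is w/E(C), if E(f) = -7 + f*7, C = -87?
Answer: 6409/308 ≈ 20.808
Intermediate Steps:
u(V, G) = 35 + V (u(V, G) = V - 7*(-5) = V + 35 = 35 + V)
E(f) = -7 + 7*f
w = -12818 (w = 297*(-43) - (35 + 12) = -12771 - 1*47 = -12771 - 47 = -12818)
w/E(C) = -12818/(-7 + 7*(-87)) = -12818/(-7 - 609) = -12818/(-616) = -12818*(-1/616) = 6409/308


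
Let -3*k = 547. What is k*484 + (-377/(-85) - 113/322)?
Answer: -7245817393/82110 ≈ -88245.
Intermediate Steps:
k = -547/3 (k = -⅓*547 = -547/3 ≈ -182.33)
k*484 + (-377/(-85) - 113/322) = -547/3*484 + (-377/(-85) - 113/322) = -264748/3 + (-377*(-1/85) - 113*1/322) = -264748/3 + (377/85 - 113/322) = -264748/3 + 111789/27370 = -7245817393/82110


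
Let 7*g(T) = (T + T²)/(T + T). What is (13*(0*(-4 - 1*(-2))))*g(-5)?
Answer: 0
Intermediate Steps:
g(T) = (T + T²)/(14*T) (g(T) = ((T + T²)/(T + T))/7 = ((T + T²)/((2*T)))/7 = ((T + T²)*(1/(2*T)))/7 = ((T + T²)/(2*T))/7 = (T + T²)/(14*T))
(13*(0*(-4 - 1*(-2))))*g(-5) = (13*(0*(-4 - 1*(-2))))*(1/14 + (1/14)*(-5)) = (13*(0*(-4 + 2)))*(1/14 - 5/14) = (13*(0*(-2)))*(-2/7) = (13*0)*(-2/7) = 0*(-2/7) = 0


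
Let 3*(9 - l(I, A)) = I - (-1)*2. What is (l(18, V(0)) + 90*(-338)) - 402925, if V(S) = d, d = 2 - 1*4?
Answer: -1300028/3 ≈ -4.3334e+5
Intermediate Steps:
d = -2 (d = 2 - 4 = -2)
V(S) = -2
l(I, A) = 25/3 - I/3 (l(I, A) = 9 - (I - (-1)*2)/3 = 9 - (I - 1*(-2))/3 = 9 - (I + 2)/3 = 9 - (2 + I)/3 = 9 + (-⅔ - I/3) = 25/3 - I/3)
(l(18, V(0)) + 90*(-338)) - 402925 = ((25/3 - ⅓*18) + 90*(-338)) - 402925 = ((25/3 - 6) - 30420) - 402925 = (7/3 - 30420) - 402925 = -91253/3 - 402925 = -1300028/3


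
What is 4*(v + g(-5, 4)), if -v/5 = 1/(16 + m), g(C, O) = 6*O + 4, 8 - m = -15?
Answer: 4348/39 ≈ 111.49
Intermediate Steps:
m = 23 (m = 8 - 1*(-15) = 8 + 15 = 23)
g(C, O) = 4 + 6*O
v = -5/39 (v = -5/(16 + 23) = -5/39 ≈ -0.12821)
4*(v + g(-5, 4)) = 4*(-5/39 + (4 + 6*4)) = 4*(-5/39 + (4 + 24)) = 4*(-5/39 + 28) = 4*(1087/39) = 4348/39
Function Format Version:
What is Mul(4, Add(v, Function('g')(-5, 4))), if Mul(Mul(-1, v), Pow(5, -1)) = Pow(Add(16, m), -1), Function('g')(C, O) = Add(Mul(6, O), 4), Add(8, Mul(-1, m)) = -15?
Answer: Rational(4348, 39) ≈ 111.49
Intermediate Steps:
m = 23 (m = Add(8, Mul(-1, -15)) = Add(8, 15) = 23)
Function('g')(C, O) = Add(4, Mul(6, O))
v = Rational(-5, 39) (v = Mul(-5, Pow(Add(16, 23), -1)) = Mul(-5, Pow(39, -1)) = Mul(-5, Rational(1, 39)) = Rational(-5, 39) ≈ -0.12821)
Mul(4, Add(v, Function('g')(-5, 4))) = Mul(4, Add(Rational(-5, 39), Add(4, Mul(6, 4)))) = Mul(4, Add(Rational(-5, 39), Add(4, 24))) = Mul(4, Add(Rational(-5, 39), 28)) = Mul(4, Rational(1087, 39)) = Rational(4348, 39)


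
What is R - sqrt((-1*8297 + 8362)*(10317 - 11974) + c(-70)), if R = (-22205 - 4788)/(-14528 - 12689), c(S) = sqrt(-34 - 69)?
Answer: 26993/27217 - sqrt(-107705 + I*sqrt(103)) ≈ 0.97631 - 328.18*I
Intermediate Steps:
c(S) = I*sqrt(103) (c(S) = sqrt(-103) = I*sqrt(103))
R = 26993/27217 (R = -26993/(-27217) = -26993*(-1/27217) = 26993/27217 ≈ 0.99177)
R - sqrt((-1*8297 + 8362)*(10317 - 11974) + c(-70)) = 26993/27217 - sqrt((-1*8297 + 8362)*(10317 - 11974) + I*sqrt(103)) = 26993/27217 - sqrt((-8297 + 8362)*(-1657) + I*sqrt(103)) = 26993/27217 - sqrt(65*(-1657) + I*sqrt(103)) = 26993/27217 - sqrt(-107705 + I*sqrt(103))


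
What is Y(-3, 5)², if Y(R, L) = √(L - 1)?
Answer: 4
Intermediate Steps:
Y(R, L) = √(-1 + L)
Y(-3, 5)² = (√(-1 + 5))² = (√4)² = 2² = 4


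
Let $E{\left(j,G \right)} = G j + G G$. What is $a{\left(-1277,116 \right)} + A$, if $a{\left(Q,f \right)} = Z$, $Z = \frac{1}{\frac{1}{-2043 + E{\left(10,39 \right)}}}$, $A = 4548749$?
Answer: $4548617$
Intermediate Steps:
$E{\left(j,G \right)} = G^{2} + G j$ ($E{\left(j,G \right)} = G j + G^{2} = G^{2} + G j$)
$Z = -132$ ($Z = \frac{1}{\frac{1}{-2043 + 39 \left(39 + 10\right)}} = \frac{1}{\frac{1}{-2043 + 39 \cdot 49}} = \frac{1}{\frac{1}{-2043 + 1911}} = \frac{1}{\frac{1}{-132}} = \frac{1}{- \frac{1}{132}} = -132$)
$a{\left(Q,f \right)} = -132$
$a{\left(-1277,116 \right)} + A = -132 + 4548749 = 4548617$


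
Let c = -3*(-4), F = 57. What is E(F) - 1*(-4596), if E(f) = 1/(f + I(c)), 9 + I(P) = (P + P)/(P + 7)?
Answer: 4301875/936 ≈ 4596.0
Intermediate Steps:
c = 12
I(P) = -9 + 2*P/(7 + P) (I(P) = -9 + (P + P)/(P + 7) = -9 + (2*P)/(7 + P) = -9 + 2*P/(7 + P))
E(f) = 1/(-147/19 + f) (E(f) = 1/(f + 7*(-9 - 1*12)/(7 + 12)) = 1/(f + 7*(-9 - 12)/19) = 1/(f + 7*(1/19)*(-21)) = 1/(f - 147/19) = 1/(-147/19 + f))
E(F) - 1*(-4596) = 19/(-147 + 19*57) - 1*(-4596) = 19/(-147 + 1083) + 4596 = 19/936 + 4596 = 4301875/936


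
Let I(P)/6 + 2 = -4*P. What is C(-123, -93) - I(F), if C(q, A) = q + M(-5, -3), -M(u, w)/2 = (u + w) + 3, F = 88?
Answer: 2011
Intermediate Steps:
M(u, w) = -6 - 2*u - 2*w (M(u, w) = -2*((u + w) + 3) = -2*(3 + u + w) = -6 - 2*u - 2*w)
C(q, A) = 10 + q (C(q, A) = q + (-6 - 2*(-5) - 2*(-3)) = q + (-6 + 10 + 6) = q + 10 = 10 + q)
I(P) = -12 - 24*P (I(P) = -12 + 6*(-4*P) = -12 - 24*P)
C(-123, -93) - I(F) = (10 - 123) - (-12 - 24*88) = -113 - (-12 - 2112) = -113 - 1*(-2124) = -113 + 2124 = 2011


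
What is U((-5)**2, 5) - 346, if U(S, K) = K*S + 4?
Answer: -217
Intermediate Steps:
U(S, K) = 4 + K*S
U((-5)**2, 5) - 346 = (4 + 5*(-5)**2) - 346 = (4 + 5*25) - 346 = (4 + 125) - 346 = 129 - 346 = -217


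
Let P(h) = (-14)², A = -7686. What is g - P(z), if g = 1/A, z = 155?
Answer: -1506457/7686 ≈ -196.00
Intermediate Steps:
P(h) = 196
g = -1/7686 (g = 1/(-7686) = -1/7686 ≈ -0.00013011)
g - P(z) = -1/7686 - 1*196 = -1/7686 - 196 = -1506457/7686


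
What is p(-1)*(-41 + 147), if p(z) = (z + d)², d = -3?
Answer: 1696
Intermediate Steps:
p(z) = (-3 + z)² (p(z) = (z - 3)² = (-3 + z)²)
p(-1)*(-41 + 147) = (-3 - 1)²*(-41 + 147) = (-4)²*106 = 16*106 = 1696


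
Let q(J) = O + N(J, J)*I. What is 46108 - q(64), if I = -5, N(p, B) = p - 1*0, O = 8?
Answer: 46420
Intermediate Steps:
N(p, B) = p (N(p, B) = p + 0 = p)
q(J) = 8 - 5*J (q(J) = 8 + J*(-5) = 8 - 5*J)
46108 - q(64) = 46108 - (8 - 5*64) = 46108 - (8 - 320) = 46108 - 1*(-312) = 46108 + 312 = 46420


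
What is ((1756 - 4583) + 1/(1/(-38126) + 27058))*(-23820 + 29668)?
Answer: -17054936325902024/1031613307 ≈ -1.6532e+7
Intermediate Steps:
((1756 - 4583) + 1/(1/(-38126) + 27058))*(-23820 + 29668) = (-2827 + 1/(-1/38126 + 27058))*5848 = (-2827 + 1/(1031613307/38126))*5848 = (-2827 + 38126/1031613307)*5848 = -2916370780763/1031613307*5848 = -17054936325902024/1031613307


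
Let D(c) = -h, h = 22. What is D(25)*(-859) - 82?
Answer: 18816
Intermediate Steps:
D(c) = -22 (D(c) = -1*22 = -22)
D(25)*(-859) - 82 = -22*(-859) - 82 = 18898 - 82 = 18816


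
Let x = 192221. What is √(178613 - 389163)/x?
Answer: 5*I*√8422/192221 ≈ 0.0023871*I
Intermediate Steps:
√(178613 - 389163)/x = √(178613 - 389163)/192221 = √(-210550)*(1/192221) = (5*I*√8422)*(1/192221) = 5*I*√8422/192221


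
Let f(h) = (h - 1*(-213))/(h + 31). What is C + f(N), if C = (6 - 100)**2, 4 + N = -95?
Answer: 300367/34 ≈ 8834.3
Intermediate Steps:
N = -99 (N = -4 - 95 = -99)
C = 8836 (C = (-94)**2 = 8836)
f(h) = (213 + h)/(31 + h) (f(h) = (h + 213)/(31 + h) = (213 + h)/(31 + h))
C + f(N) = 8836 + (213 - 99)/(31 - 99) = 8836 + 114/(-68) = 8836 - 1/68*114 = 8836 - 57/34 = 300367/34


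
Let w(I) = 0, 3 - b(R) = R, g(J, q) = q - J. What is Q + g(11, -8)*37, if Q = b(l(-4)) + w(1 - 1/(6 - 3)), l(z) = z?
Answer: -696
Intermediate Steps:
b(R) = 3 - R
Q = 7 (Q = (3 - 1*(-4)) + 0 = (3 + 4) + 0 = 7 + 0 = 7)
Q + g(11, -8)*37 = 7 + (-8 - 1*11)*37 = 7 + (-8 - 11)*37 = 7 - 19*37 = 7 - 703 = -696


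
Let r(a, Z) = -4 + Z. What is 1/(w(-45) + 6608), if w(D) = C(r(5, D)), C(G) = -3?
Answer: 1/6605 ≈ 0.00015140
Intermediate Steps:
w(D) = -3
1/(w(-45) + 6608) = 1/(-3 + 6608) = 1/6605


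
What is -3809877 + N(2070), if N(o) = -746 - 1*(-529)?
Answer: -3810094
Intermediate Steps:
N(o) = -217 (N(o) = -746 + 529 = -217)
-3809877 + N(2070) = -3809877 - 217 = -3810094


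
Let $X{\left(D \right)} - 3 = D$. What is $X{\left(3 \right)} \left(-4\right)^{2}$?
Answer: $96$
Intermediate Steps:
$X{\left(D \right)} = 3 + D$
$X{\left(3 \right)} \left(-4\right)^{2} = \left(3 + 3\right) \left(-4\right)^{2} = 6 \cdot 16 = 96$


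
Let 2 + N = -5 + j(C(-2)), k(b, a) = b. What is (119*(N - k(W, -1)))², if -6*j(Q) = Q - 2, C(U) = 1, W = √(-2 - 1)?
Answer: 22275253/36 + 580601*I*√3/3 ≈ 6.1876e+5 + 3.3521e+5*I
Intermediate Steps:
W = I*√3 (W = √(-3) = I*√3 ≈ 1.732*I)
j(Q) = ⅓ - Q/6 (j(Q) = -(Q - 2)/6 = -(-2 + Q)/6 = ⅓ - Q/6)
N = -41/6 (N = -2 + (-5 + (⅓ - ⅙*1)) = -2 + (-5 + (⅓ - ⅙)) = -2 + (-5 + ⅙) = -2 - 29/6 = -41/6 ≈ -6.8333)
(119*(N - k(W, -1)))² = (119*(-41/6 - I*√3))² = (-4879/6 - 119*I*√3)²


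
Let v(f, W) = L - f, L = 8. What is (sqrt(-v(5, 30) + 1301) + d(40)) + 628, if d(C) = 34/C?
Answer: 12577/20 + sqrt(1298) ≈ 664.88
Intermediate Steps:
v(f, W) = 8 - f
(sqrt(-v(5, 30) + 1301) + d(40)) + 628 = (sqrt(-(8 - 1*5) + 1301) + 34/40) + 628 = (sqrt(-(8 - 5) + 1301) + 34*(1/40)) + 628 = (sqrt(-1*3 + 1301) + 17/20) + 628 = (sqrt(-3 + 1301) + 17/20) + 628 = (sqrt(1298) + 17/20) + 628 = (17/20 + sqrt(1298)) + 628 = 12577/20 + sqrt(1298)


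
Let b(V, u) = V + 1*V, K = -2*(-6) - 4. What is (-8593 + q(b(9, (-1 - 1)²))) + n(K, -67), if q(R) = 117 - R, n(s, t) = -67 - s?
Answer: -8569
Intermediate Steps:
K = 8 (K = 12 - 4 = 8)
b(V, u) = 2*V (b(V, u) = V + V = 2*V)
(-8593 + q(b(9, (-1 - 1)²))) + n(K, -67) = (-8593 + (117 - 2*9)) + (-67 - 1*8) = (-8593 + (117 - 1*18)) + (-67 - 8) = (-8593 + (117 - 18)) - 75 = (-8593 + 99) - 75 = -8494 - 75 = -8569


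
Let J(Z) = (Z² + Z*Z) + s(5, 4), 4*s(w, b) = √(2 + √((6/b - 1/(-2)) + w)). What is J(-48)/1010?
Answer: 2304/505 + √(2 + √7)/4040 ≈ 4.5629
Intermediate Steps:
s(w, b) = √(2 + √(½ + w + 6/b))/4 (s(w, b) = √(2 + √((6/b - 1/(-2)) + w))/4 = √(2 + √((6/b - 1*(-½)) + w))/4 = √(2 + √((6/b + ½) + w))/4 = √(2 + √((½ + 6/b) + w))/4 = √(2 + √(½ + w + 6/b))/4)
J(Z) = 2*Z² + √(8 + 4*√7)/8 (J(Z) = (Z² + Z*Z) + √(8 + 2*√2*√(1 + 2*5 + 12/4))/8 = (Z² + Z²) + √(8 + 2*√2*√(1 + 10 + 12*(¼)))/8 = 2*Z² + √(8 + 2*√2*√(1 + 10 + 3))/8 = 2*Z² + √(8 + 2*√2*√14)/8 = 2*Z² + √(8 + 4*√7)/8)
J(-48)/1010 = (2*(-48)² + √(2 + √7)/4)/1010 = (2*2304 + √(2 + √7)/4)*(1/1010) = (4608 + √(2 + √7)/4)*(1/1010) = 2304/505 + √(2 + √7)/4040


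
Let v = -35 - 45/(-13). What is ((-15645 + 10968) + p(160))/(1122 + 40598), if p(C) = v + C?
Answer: -59131/542360 ≈ -0.10903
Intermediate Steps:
v = -410/13 (v = -35 - 45*(-1)/13 = -35 - 1*(-45/13) = -35 + 45/13 = -410/13 ≈ -31.538)
p(C) = -410/13 + C
((-15645 + 10968) + p(160))/(1122 + 40598) = ((-15645 + 10968) + (-410/13 + 160))/(1122 + 40598) = (-4677 + 1670/13)/41720 = -59131/13*1/41720 = -59131/542360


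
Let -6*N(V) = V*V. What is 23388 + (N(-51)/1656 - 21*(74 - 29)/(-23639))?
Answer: 87194501791/3728208 ≈ 23388.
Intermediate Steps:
N(V) = -V²/6 (N(V) = -V*V/6 = -V²/6)
23388 + (N(-51)/1656 - 21*(74 - 29)/(-23639)) = 23388 + (-⅙*(-51)²/1656 - 21*(74 - 29)/(-23639)) = 23388 + (-⅙*2601*(1/1656) - 21*45*(-1/23639)) = 23388 + (-867/2*1/1656 - 945*(-1/23639)) = 23388 + (-289/1104 + 135/3377) = 23388 - 826913/3728208 = 87194501791/3728208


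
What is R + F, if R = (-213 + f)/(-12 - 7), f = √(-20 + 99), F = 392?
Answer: 7661/19 - √79/19 ≈ 402.74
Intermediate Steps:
f = √79 ≈ 8.8882
R = 213/19 - √79/19 (R = (-213 + √79)/(-12 - 7) = (-213 + √79)/(-19) = (-213 + √79)*(-1/19) = 213/19 - √79/19 ≈ 10.743)
R + F = (213/19 - √79/19) + 392 = 7661/19 - √79/19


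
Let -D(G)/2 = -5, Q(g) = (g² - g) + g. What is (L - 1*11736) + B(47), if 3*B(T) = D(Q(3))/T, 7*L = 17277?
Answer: -9147305/987 ≈ -9267.8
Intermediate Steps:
L = 17277/7 (L = (⅐)*17277 = 17277/7 ≈ 2468.1)
Q(g) = g²
D(G) = 10 (D(G) = -2*(-5) = 10)
B(T) = 10/(3*T) (B(T) = (10/T)/3 = 10/(3*T))
(L - 1*11736) + B(47) = (17277/7 - 1*11736) + (10/3)/47 = (17277/7 - 11736) + (10/3)*(1/47) = -64875/7 + 10/141 = -9147305/987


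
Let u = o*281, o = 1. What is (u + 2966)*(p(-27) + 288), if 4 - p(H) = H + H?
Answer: 1123462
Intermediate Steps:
p(H) = 4 - 2*H (p(H) = 4 - (H + H) = 4 - 2*H)
u = 281 (u = 1*281 = 281)
(u + 2966)*(p(-27) + 288) = (281 + 2966)*((4 - 2*(-27)) + 288) = 3247*((4 + 54) + 288) = 3247*(58 + 288) = 3247*346 = 1123462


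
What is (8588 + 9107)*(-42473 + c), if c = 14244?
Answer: -499512155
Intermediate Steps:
(8588 + 9107)*(-42473 + c) = (8588 + 9107)*(-42473 + 14244) = 17695*(-28229) = -499512155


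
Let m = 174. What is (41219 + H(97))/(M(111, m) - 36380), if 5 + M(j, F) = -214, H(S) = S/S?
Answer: -41220/36599 ≈ -1.1263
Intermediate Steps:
H(S) = 1
M(j, F) = -219 (M(j, F) = -5 - 214 = -219)
(41219 + H(97))/(M(111, m) - 36380) = (41219 + 1)/(-219 - 36380) = 41220/(-36599) = 41220*(-1/36599) = -41220/36599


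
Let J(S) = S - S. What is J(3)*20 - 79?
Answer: -79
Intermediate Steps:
J(S) = 0
J(3)*20 - 79 = 0*20 - 79 = 0 - 79 = -79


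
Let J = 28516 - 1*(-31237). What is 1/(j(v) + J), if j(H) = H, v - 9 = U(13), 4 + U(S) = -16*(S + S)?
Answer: 1/59342 ≈ 1.6851e-5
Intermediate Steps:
U(S) = -4 - 32*S (U(S) = -4 - 16*(S + S) = -4 - 32*S)
v = -411 (v = 9 + (-4 - 32*13) = 9 + (-4 - 416) = 9 - 420 = -411)
J = 59753 (J = 28516 + 31237 = 59753)
1/(j(v) + J) = 1/(-411 + 59753) = 1/59342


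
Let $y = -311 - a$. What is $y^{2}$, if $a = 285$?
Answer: $355216$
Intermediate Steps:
$y = -596$ ($y = -311 - 285 = -596$)
$y^{2} = \left(-596\right)^{2} = 355216$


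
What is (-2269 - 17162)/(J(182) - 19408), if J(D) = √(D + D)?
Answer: 31426404/31389175 + 6477*√91/62778350 ≈ 1.0022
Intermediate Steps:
J(D) = √2*√D (J(D) = √(2*D) = √2*√D)
(-2269 - 17162)/(J(182) - 19408) = (-2269 - 17162)/(√2*√182 - 19408) = -19431/(2*√91 - 19408) = -19431/(-19408 + 2*√91)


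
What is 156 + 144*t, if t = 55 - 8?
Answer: 6924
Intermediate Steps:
t = 47
156 + 144*t = 156 + 144*47 = 156 + 6768 = 6924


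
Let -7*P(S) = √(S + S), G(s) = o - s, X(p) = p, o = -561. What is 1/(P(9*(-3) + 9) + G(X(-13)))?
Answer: -6713/3678733 + 21*I/7357466 ≈ -0.0018248 + 2.8542e-6*I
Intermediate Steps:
G(s) = -561 - s
P(S) = -√2*√S/7 (P(S) = -√(S + S)/7 = -√2*√S/7)
1/(P(9*(-3) + 9) + G(X(-13))) = 1/(-√2*√(9*(-3) + 9)/7 + (-561 - 1*(-13))) = 1/(-√2*√(-27 + 9)/7 + (-561 + 13)) = 1/(-√2*√(-18)/7 - 548) = 1/(-√2*3*I*√2/7 - 548) = 1/(-6*I/7 - 548) = 1/(-548 - 6*I/7) = 49*(-548 + 6*I/7)/14714932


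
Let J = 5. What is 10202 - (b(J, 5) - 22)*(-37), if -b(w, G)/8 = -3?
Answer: 10276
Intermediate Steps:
b(w, G) = 24 (b(w, G) = -8*(-3) = 24)
10202 - (b(J, 5) - 22)*(-37) = 10202 - (24 - 22)*(-37) = 10202 - 2*(-37) = 10202 - 1*(-74) = 10202 + 74 = 10276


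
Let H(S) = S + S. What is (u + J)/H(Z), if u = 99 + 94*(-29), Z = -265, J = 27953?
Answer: -12663/265 ≈ -47.785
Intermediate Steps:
u = -2627 (u = 99 - 2726 = -2627)
H(S) = 2*S
(u + J)/H(Z) = (-2627 + 27953)/((2*(-265))) = 25326/(-530) = 25326*(-1/530) = -12663/265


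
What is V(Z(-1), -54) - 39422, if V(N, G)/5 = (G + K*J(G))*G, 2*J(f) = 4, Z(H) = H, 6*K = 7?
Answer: -25472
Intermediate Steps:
K = 7/6 (K = (⅙)*7 = 7/6 ≈ 1.1667)
J(f) = 2 (J(f) = (½)*4 = 2)
V(N, G) = 5*G*(7/3 + G) (V(N, G) = 5*((G + (7/6)*2)*G) = 5*((G + 7/3)*G) = 5*((7/3 + G)*G) = 5*(G*(7/3 + G)) = 5*G*(7/3 + G))
V(Z(-1), -54) - 39422 = (5/3)*(-54)*(7 + 3*(-54)) - 39422 = (5/3)*(-54)*(7 - 162) - 39422 = (5/3)*(-54)*(-155) - 39422 = 13950 - 39422 = -25472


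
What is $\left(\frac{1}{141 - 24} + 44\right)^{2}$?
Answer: $\frac{26512201}{13689} \approx 1936.8$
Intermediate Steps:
$\left(\frac{1}{141 - 24} + 44\right)^{2} = \left(\frac{1}{117} + 44\right)^{2} = \left(\frac{5149}{117}\right)^{2} = \frac{26512201}{13689}$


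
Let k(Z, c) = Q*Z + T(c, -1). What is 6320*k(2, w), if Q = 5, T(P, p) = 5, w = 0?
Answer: 94800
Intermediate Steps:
k(Z, c) = 5 + 5*Z (k(Z, c) = 5*Z + 5 = 5 + 5*Z)
6320*k(2, w) = 6320*(5 + 5*2) = 6320*(5 + 10) = 6320*15 = 94800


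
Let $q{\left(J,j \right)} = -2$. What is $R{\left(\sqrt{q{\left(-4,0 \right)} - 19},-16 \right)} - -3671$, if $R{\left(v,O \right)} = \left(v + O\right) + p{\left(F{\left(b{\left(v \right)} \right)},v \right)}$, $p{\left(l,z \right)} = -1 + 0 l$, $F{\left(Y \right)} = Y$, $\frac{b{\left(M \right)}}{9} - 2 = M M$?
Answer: $3654 + i \sqrt{21} \approx 3654.0 + 4.5826 i$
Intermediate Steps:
$b{\left(M \right)} = 18 + 9 M^{2}$ ($b{\left(M \right)} = 18 + 9 M M = 18 + 9 M^{2}$)
$p{\left(l,z \right)} = -1$ ($p{\left(l,z \right)} = -1 + 0 = -1$)
$R{\left(v,O \right)} = -1 + O + v$ ($R{\left(v,O \right)} = \left(v + O\right) - 1 = \left(O + v\right) - 1 = -1 + O + v$)
$R{\left(\sqrt{q{\left(-4,0 \right)} - 19},-16 \right)} - -3671 = \left(-1 - 16 + \sqrt{-2 - 19}\right) - -3671 = \left(-1 - 16 + \sqrt{-21}\right) + 3671 = \left(-1 - 16 + i \sqrt{21}\right) + 3671 = \left(-17 + i \sqrt{21}\right) + 3671 = 3654 + i \sqrt{21}$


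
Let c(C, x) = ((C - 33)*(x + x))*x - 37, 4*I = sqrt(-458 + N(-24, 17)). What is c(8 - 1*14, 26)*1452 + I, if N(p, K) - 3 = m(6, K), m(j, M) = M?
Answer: -76614780 + I*sqrt(438)/4 ≈ -7.6615e+7 + 5.2321*I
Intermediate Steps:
N(p, K) = 3 + K
I = I*sqrt(438)/4 (I = sqrt(-458 + (3 + 17))/4 = sqrt(-458 + 20)/4 = sqrt(-438)/4 = (I*sqrt(438))/4 = I*sqrt(438)/4 ≈ 5.2321*I)
c(C, x) = -37 + 2*x**2*(-33 + C) (c(C, x) = ((-33 + C)*(2*x))*x - 37 = (2*x*(-33 + C))*x - 37 = 2*x**2*(-33 + C) - 37 = -37 + 2*x**2*(-33 + C))
c(8 - 1*14, 26)*1452 + I = (-37 - 66*26**2 + 2*(8 - 1*14)*26**2)*1452 + I*sqrt(438)/4 = (-37 - 66*676 + 2*(8 - 14)*676)*1452 + I*sqrt(438)/4 = (-37 - 44616 + 2*(-6)*676)*1452 + I*sqrt(438)/4 = (-37 - 44616 - 8112)*1452 + I*sqrt(438)/4 = -52765*1452 + I*sqrt(438)/4 = -76614780 + I*sqrt(438)/4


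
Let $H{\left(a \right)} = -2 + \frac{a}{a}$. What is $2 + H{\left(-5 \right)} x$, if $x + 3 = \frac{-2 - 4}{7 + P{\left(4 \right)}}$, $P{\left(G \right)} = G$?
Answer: $\frac{61}{11} \approx 5.5455$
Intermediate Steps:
$x = - \frac{39}{11}$ ($x = -3 + \frac{-2 - 4}{7 + 4} = -3 - \frac{6}{11} = - \frac{39}{11} \approx -3.5455$)
$H{\left(a \right)} = -1$ ($H{\left(a \right)} = -2 + 1 = -1$)
$2 + H{\left(-5 \right)} x = 2 - - \frac{39}{11} = 2 + \frac{39}{11} = \frac{61}{11}$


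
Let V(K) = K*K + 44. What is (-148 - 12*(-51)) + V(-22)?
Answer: 992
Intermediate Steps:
V(K) = 44 + K² (V(K) = K² + 44 = 44 + K²)
(-148 - 12*(-51)) + V(-22) = (-148 - 12*(-51)) + (44 + (-22)²) = (-148 + 612) + (44 + 484) = 464 + 528 = 992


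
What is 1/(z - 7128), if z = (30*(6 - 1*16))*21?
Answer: -1/13428 ≈ -7.4471e-5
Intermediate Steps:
z = -6300 (z = (30*(6 - 16))*21 = (30*(-10))*21 = -300*21 = -6300)
1/(z - 7128) = 1/(-6300 - 7128) = 1/(-13428) = -1/13428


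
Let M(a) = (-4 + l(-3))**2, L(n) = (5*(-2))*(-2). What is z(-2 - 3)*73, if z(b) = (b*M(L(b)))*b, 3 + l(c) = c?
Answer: 182500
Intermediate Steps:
l(c) = -3 + c
L(n) = 20 (L(n) = -10*(-2) = 20)
M(a) = 100 (M(a) = (-4 + (-3 - 3))**2 = (-4 - 6)**2 = (-10)**2 = 100)
z(b) = 100*b**2 (z(b) = (b*100)*b = (100*b)*b = 100*b**2)
z(-2 - 3)*73 = (100*(-2 - 3)**2)*73 = (100*(-5)**2)*73 = (100*25)*73 = 2500*73 = 182500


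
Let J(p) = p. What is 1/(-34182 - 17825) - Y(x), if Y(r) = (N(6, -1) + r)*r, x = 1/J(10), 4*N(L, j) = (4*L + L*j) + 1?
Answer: -5044879/10401400 ≈ -0.48502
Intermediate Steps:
N(L, j) = ¼ + L + L*j/4 (N(L, j) = ((4*L + L*j) + 1)/4 = (1 + 4*L + L*j)/4 = ¼ + L + L*j/4)
x = ⅒ (x = 1/10 = ⅒ ≈ 0.10000)
Y(r) = r*(19/4 + r) (Y(r) = ((¼ + 6 + (¼)*6*(-1)) + r)*r = ((¼ + 6 - 3/2) + r)*r = (19/4 + r)*r = r*(19/4 + r))
1/(-34182 - 17825) - Y(x) = 1/(-34182 - 17825) - (19 + 4*(⅒))/(4*10) = 1/(-52007) - (19 + ⅖)/(4*10) = -1/52007 - 97/(4*10*5) = -1/52007 - 1*97/200 = -1/52007 - 97/200 = -5044879/10401400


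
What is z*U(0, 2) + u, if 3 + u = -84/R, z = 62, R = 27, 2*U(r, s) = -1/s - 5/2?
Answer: -892/9 ≈ -99.111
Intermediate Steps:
U(r, s) = -5/4 - 1/(2*s) (U(r, s) = (-1/s - 5/2)/2 = (-5/2 - 1/s)/2 = -5/4 - 1/(2*s))
u = -55/9 (u = -3 - 84/27 = -3 - 84*1/27 = -3 - 28/9 = -55/9 ≈ -6.1111)
z*U(0, 2) + u = 62*((1/4)*(-2 - 5*2)/2) - 55/9 = 62*((1/4)*(1/2)*(-2 - 10)) - 55/9 = 62*((1/4)*(1/2)*(-12)) - 55/9 = 62*(-3/2) - 55/9 = -93 - 55/9 = -892/9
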